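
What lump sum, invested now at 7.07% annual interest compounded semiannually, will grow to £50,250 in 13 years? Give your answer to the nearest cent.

£20,364.29

Periodic rate = 7.07%/2 = 0.03535; 26 periods.
P = 50,250/(1 + 0.03535)^26 ≈ 50,250/2.4675552395 ≈ 20,364.2857.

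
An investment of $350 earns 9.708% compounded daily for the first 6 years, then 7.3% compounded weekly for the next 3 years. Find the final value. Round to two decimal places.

Phase 1: 350·(1 + 0.09708/365)^2190 ≈ 626.6171.
Phase 2: 626.6171·(1 + 0.073/52)^156 ≈ 779.9128.

$779.91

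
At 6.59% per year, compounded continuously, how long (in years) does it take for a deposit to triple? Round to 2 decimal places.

16.67 years

e^(0.0659t) = 3, so 0.0659t = ln 3 ≈ 1.0986.
t ≈ 1.0986/0.0659 ≈ 16.6709.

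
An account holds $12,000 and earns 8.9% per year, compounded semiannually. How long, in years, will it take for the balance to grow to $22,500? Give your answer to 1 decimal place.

7.2 years

We need (1 + 0.0445)^(2t) = 1.875, so 2t = ln 1.875 / ln 1.0445 ≈ 14.4381.
t ≈ 14.4381/2 = 7.2190 years.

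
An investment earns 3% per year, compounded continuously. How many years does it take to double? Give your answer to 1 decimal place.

23.1 years

e^(0.03t) = 2, so 0.03t = ln 2 ≈ 0.69315.
t ≈ 0.69315/0.03 ≈ 23.1049.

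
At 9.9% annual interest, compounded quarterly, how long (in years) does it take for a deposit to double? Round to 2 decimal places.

7.09 years

(1 + 0.02475)^(4t) = 2.
4t = ln 2 / ln(1 + 0.02475) ≈ 0.69315/0.0244487 ≈ 28.3511.
t ≈ 7.0878.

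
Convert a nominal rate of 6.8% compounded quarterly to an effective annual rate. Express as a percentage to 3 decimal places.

6.975%

One year is 4 periods at 0.017 each: (1 + 0.017)^4 ≈ 1.069754.
EAR = 1.069754 − 1 ≈ 6.97537%.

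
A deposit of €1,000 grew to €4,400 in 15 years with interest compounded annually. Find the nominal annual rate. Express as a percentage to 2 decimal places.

10.38%

(1 + r)^15 = 4,400/1,000 = 4.4.
1 + r = 4.4^(1/15) ≈ 1.103816, so r ≈ 0.103816.
r ≈ 10.38164%.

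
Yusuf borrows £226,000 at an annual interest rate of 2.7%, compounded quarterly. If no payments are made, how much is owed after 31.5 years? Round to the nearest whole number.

£527,515

Periodic rate = 2.7%/4 = 0.00675; periods = 4·31.5 = 126.
A = 226,000·(1 + 0.00675)^126 ≈ 226,000·2.33413743128 ≈ 527,515.0595.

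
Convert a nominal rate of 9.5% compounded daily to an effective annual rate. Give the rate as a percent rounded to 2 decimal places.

EAR = (1 + 9.5%/365)^365 − 1 = (1 + 0.000260274)^365 − 1.
(1 + 0.000260274)^365 ≈ 1.099645, so EAR ≈ 9.96453%.

9.96%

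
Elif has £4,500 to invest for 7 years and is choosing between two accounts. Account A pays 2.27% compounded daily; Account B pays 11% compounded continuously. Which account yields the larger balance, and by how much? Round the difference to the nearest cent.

Account A growth factor: (1 + 0.0227/365)^2555 ≈ 1.172214927; balance ≈ 5,274.9672.
Account B growth factor: e^(0.11·7) = e^0.77 ≈ 2.159766254; balance ≈ 9,718.9481.
Account B is larger by 4,443.9810.

Account B, by £4,443.98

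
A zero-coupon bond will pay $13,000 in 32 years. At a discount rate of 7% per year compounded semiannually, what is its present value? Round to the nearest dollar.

$1,438

Growth factor = (1 + 0.035)^64 ≈ 9.0402905096.
P = 13,000/9.0402905096 ≈ 1,438.0069.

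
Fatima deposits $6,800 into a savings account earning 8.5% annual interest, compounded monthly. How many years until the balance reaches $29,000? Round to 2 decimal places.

We need (1 + 0.00708333)^(12t) = 4.2647, so 12t = ln 4.2647 / ln 1.007083 ≈ 205.4829.
t ≈ 205.4829/12 = 17.1236 years.

17.12 years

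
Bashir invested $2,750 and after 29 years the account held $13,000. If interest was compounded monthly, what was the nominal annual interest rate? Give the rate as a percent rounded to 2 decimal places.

The 348-period growth factor is 13,000/2,750 = 4.72727.
r/12 = 4.72727^(1/348) − 1 ≈ 0.00447362, so r ≈ 12·0.00447362 = 5.36835%.

5.37%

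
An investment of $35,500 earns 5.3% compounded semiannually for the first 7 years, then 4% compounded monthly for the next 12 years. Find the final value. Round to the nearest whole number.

After 7 years at 5.3%: 35,500 × 1.4421995373 ≈ 51,198.0836.
Then 12 years at 4%: 51,198.0836 × 1.6147849232 ≈ 82,673.8935.

$82,674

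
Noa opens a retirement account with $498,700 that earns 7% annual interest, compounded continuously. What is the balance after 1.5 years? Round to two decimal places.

A = P·e^(rt) = 498,700·e^(0.07·1.5) = 498,700·e^0.105.
e^0.105 ≈ 1.11071061036, so A ≈ 553,911.3814.

$553,911.38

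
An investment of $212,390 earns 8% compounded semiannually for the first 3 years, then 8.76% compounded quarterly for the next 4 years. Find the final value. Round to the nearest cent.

After 3 years at 8%: 212,390 × 1.2653190185 ≈ 268,741.1063.
Then 4 years at 8.76%: 268,741.1063 × 1.41427669979 ≈ 380,074.2850.

$380,074.28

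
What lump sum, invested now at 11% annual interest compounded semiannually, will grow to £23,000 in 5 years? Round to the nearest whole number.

£13,465

Growth factor = (1 + 0.055)^10 ≈ 1.7081444584.
P = 23,000/1.7081444584 ≈ 13,464.9033.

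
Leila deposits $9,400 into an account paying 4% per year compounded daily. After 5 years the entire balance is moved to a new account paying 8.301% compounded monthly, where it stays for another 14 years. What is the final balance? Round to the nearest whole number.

Phase 1: 9,400·(1 + 0.04/365)^1825 ≈ 11,481.0601.
Phase 2: 11,481.0601·(1 + 0.0069175)^168 ≈ 36,555.7181.

$36,556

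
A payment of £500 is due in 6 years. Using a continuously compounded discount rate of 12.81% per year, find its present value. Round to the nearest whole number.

£232

P = A·e^(−rt) = 500·e^(−0.7686).
e^(−0.7686) ≈ 0.463661741, so P ≈ 231.8309.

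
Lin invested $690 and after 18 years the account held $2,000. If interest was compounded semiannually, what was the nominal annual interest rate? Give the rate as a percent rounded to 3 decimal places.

6.001%

(1 + r/2)^36 = 2,000/690 = 2.89855.
1 + r/2 = 2.89855^(1/36) ≈ 1.030003, so r/2 ≈ 0.0300027.
r ≈ 2·0.0300027 = 6.00054%.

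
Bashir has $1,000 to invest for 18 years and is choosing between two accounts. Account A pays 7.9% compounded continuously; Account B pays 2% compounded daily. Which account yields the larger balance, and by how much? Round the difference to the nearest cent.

Account A, by $2,712.09

A: e^(0.079·18) = e^1.422 ≈ 4.145402961, so 1,000 × 4.145402961 ≈ 4,145.4030.
B: (1 + 0.02/365)^6570 ≈ 1.433315278, so 1,000 × 1.433315278 ≈ 1,433.3153.
Difference ≈ 2,712.0877 in favor of A.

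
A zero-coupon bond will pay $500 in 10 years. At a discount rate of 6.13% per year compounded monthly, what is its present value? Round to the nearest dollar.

Growth factor = (1 + 0.0613/12)^120 ≈ 1.84308281.
P = 500/1.84308281 ≈ 271.2846.

$271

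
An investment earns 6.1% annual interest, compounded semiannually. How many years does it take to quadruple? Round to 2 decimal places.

23.07 years

(1 + 0.0305)^(2t) = 4.
2t = ln 4 / ln(1 + 0.0305) ≈ 1.3863/0.0300441 ≈ 46.1420.
t ≈ 23.0710.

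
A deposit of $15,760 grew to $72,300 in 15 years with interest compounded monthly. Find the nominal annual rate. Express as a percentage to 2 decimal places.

10.20%

The 180-period growth factor is 72,300/15,760 = 4.58756.
r/12 = 4.58756^(1/180) − 1 ≈ 0.00849896, so r ≈ 12·0.00849896 = 10.19876%.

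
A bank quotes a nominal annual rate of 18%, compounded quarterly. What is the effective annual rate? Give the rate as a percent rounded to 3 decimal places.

EAR = (1 + 18%/4)^4 − 1 = (1 + 0.045)^4 − 1.
(1 + 0.045)^4 ≈ 1.192519, so EAR ≈ 19.25186%.

19.252%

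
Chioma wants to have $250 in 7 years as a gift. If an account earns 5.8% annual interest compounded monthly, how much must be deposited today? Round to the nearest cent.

Growth factor = (1 + 0.058/12)^84 ≈ 1.49933546.
P = 250/1.49933546 ≈ 166.7405.

$166.74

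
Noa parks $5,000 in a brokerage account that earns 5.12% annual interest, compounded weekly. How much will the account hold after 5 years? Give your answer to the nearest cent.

$6,457.95

Growth factor = (1 + 0.0512/52)^260 ≈ 1.291590044.
A ≈ 5,000 × 1.291590044 ≈ 6,457.9502.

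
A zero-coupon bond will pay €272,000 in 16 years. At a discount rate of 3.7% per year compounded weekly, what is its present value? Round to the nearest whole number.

Growth factor = (1 + 0.037/52)^832 ≈ 1.80721951479.
P = 272,000/1.80721951479 ≈ 150,507.4496.

€150,507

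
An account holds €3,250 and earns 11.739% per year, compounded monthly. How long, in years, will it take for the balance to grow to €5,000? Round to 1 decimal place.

(1 + 0.0097825)^(12t) = 5,000/3,250 = 1.5385.
12t·ln(1 + 0.0097825) = ln(1.5385); 12t = 0.43078/0.00973496 ≈ 44.2511.
t ≈ 3.6876 years.

3.7 years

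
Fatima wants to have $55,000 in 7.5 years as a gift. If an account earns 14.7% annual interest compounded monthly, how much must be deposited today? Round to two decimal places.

$18,384.93

Growth factor = (1 + 0.01225)^90 ≈ 2.991580472.
P = 55,000/2.991580472 ≈ 18,384.9308.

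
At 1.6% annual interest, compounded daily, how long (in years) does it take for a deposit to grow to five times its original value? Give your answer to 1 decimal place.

100.6 years

(1 + 0.0000438356)^(365t) = 5.
365t = ln 5 / ln(1 + 0.0000438356) ≈ 1.6094/4.38347e-05 ≈ 36716.1071.
t ≈ 100.5921.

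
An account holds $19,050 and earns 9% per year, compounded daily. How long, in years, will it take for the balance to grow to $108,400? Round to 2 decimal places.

(1 + 0.000246575)^(365t) = 108,400/19,050 = 5.6903.
365t·ln(1 + 0.000246575) = ln(5.6903); 365t = 1.7388/0.000246545 ≈ 7052.5111.
t ≈ 19.3219 years.

19.32 years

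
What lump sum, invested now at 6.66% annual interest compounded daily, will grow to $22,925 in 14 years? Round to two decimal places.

Growth factor = (1 + 0.0666/365)^5110 ≈ 2.5403832229.
P = 22,925/2.5403832229 ≈ 9,024.2290.

$9,024.23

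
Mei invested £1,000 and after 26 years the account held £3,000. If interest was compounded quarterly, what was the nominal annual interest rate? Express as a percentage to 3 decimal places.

(1 + r/4)^104 = 3,000/1,000 = 3.
1 + r/4 = 3^(1/104) ≈ 1.01062, so r/4 ≈ 0.0106196.
r ≈ 4·0.0106196 = 4.24783%.

4.248%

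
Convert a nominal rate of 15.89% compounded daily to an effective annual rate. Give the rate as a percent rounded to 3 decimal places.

17.218%

One year is 365 periods at 0.000435342 each: (1 + 0.000435342)^365 ≈ 1.17218.
EAR = 1.17218 − 1 ≈ 17.21802%.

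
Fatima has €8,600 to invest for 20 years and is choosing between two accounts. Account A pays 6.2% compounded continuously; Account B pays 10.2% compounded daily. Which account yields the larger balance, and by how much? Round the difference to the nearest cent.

Account A growth factor: e^(0.062·20) = e^1.24 ≈ 3.4556134648; balance ≈ 29,718.2758.
Account B growth factor: (1 + 0.102/365)^7300 ≈ 7.6884177798; balance ≈ 66,120.3929.
Account B is larger by 36,402.1171.

Account B, by €36,402.12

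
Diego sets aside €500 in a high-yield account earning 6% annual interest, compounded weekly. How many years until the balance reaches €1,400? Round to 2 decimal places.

(1 + 0.00115385)^(52t) = 1,400/500 = 2.8.
52t·ln(1 + 0.00115385) = ln(2.8); 52t = 1.0296/0.00115318 ≈ 892.8515.
t ≈ 17.1702 years.

17.17 years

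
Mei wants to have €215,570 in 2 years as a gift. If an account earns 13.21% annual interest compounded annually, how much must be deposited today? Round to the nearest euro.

€168,197

Growth factor = (1 + 0.1321)^2 ≈ 1.28165041.
P = 215,570/1.28165041 ≈ 168,197.1919.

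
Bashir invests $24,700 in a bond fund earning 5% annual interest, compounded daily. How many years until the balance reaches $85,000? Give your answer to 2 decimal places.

(1 + 0.000136986)^(365t) = 85,000/24,700 = 3.4413.
365t·ln(1 + 0.000136986) = ln(3.4413); 365t = 1.2358/0.000136977 ≈ 9022.3084.
t ≈ 24.7187 years.

24.72 years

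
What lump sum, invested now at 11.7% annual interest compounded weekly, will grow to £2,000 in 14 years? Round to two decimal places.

£389.45

Periodic rate = 11.7%/52 = 0.00225; 728 periods.
P = 2,000/(1 + 0.00225)^728 ≈ 2,000/5.135411669 ≈ 389.4527.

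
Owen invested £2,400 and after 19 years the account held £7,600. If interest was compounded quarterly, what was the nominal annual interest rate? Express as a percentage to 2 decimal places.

6.11%

(1 + r/4)^76 = 7,600/2,400 = 3.16667.
1 + r/4 = 3.16667^(1/76) ≈ 1.015282, so r/4 ≈ 0.0152824.
r ≈ 4·0.0152824 = 6.11297%.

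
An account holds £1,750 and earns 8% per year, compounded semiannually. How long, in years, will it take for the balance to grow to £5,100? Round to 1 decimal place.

We need (1 + 0.04)^(2t) = 2.9143, so 2t = ln 2.9143 / ln 1.04 ≈ 27.2719.
t ≈ 27.2719/2 = 13.6360 years.

13.6 years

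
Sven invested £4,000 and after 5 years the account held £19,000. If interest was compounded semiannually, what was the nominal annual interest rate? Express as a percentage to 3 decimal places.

33.722%

(1 + r/2)^10 = 19,000/4,000 = 4.75.
1 + r/2 = 4.75^(1/10) ≈ 1.168609, so r/2 ≈ 0.168609.
r ≈ 2·0.168609 = 33.72187%.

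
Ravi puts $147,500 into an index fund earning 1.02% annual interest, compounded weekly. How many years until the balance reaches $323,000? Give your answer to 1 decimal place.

76.9 years

We need (1 + 0.000196154)^(52t) = 2.1898, so 52t = ln 2.1898 / ln 1.000196 ≈ 3996.3581.
t ≈ 3996.3581/52 = 76.8530 years.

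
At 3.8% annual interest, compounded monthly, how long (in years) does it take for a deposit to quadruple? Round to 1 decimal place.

(1 + 0.00316667)^(12t) = 4.
12t = ln 4 / ln(1 + 0.00316667) ≈ 1.3863/0.00316166 ≈ 438.4699.
t ≈ 36.5392.

36.5 years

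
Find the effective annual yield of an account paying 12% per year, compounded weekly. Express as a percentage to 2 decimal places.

EAR = (1 + 12%/52)^52 − 1 = (1 + 0.00230769)^52 − 1.
(1 + 0.00230769)^52 ≈ 1.127341, so EAR ≈ 12.73410%.

12.73%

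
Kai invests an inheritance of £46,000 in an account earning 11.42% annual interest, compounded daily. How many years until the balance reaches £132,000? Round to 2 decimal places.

We need (1 + 0.000312877)^(365t) = 2.8696, so 365t = ln 2.8696 / ln 1.000313 ≈ 3369.7792.
t ≈ 3369.7792/365 = 9.2323 years.

9.23 years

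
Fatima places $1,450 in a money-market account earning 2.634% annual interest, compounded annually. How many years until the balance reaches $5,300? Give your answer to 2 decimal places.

We need (1 + 0.02634)^t = 3.6552, so t = ln 3.6552 / ln 1.02634 ≈ 49.8534.

49.85 years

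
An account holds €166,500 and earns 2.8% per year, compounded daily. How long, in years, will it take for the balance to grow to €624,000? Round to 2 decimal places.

47.19 years

(1 + 0.0000767123)^(365t) = 624,000/166,500 = 3.7477.
365t·ln(1 + 0.0000767123) = ln(3.7477); 365t = 1.3212/7.67094e-05 ≈ 17222.8604.
t ≈ 47.1859 years.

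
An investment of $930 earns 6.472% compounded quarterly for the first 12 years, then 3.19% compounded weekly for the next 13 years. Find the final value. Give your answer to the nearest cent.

$3,041.73

After 12 years at 6.472%: 930 × 2.160682066 ≈ 2,009.4343.
Then 13 years at 3.19%: 2,009.4343 × 1.513724016 ≈ 3,041.7290.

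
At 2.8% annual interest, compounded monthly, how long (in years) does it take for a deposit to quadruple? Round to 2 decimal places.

(1 + 0.00233333)^(12t) = 4.
12t = ln 4 / ln(1 + 0.00233333) ≈ 1.3863/0.00233062 ≈ 594.8190.
t ≈ 49.5683.

49.57 years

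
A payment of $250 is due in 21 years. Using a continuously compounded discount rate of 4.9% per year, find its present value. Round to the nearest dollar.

P = A·e^(−rt) = 250·e^(−1.029).
e^(−1.029) ≈ 0.357364146, so P ≈ 89.3410.

$89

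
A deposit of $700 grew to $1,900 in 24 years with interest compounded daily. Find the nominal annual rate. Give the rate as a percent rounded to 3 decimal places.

The 8760-period growth factor is 1,900/700 = 2.71429.
r/365 = 2.71429^(1/8760) − 1 ≈ 0.000113994, so r ≈ 365·0.000113994 = 4.16077%.

4.161%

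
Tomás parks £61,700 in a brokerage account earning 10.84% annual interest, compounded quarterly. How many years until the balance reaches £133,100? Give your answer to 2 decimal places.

We need (1 + 0.0271)^(4t) = 2.1572, so 4t = ln 2.1572 / ln 1.0271 ≈ 28.7523.
t ≈ 28.7523/4 = 7.1881 years.

7.19 years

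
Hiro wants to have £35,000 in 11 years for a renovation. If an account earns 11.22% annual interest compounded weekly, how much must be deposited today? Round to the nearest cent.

£10,200.92

Periodic rate = 11.22%/52 = 0.00215769; 572 periods.
P = 35,000/(1 + 0.1122/52)^572 ≈ 35,000/3.4310639422 ≈ 10,200.9174.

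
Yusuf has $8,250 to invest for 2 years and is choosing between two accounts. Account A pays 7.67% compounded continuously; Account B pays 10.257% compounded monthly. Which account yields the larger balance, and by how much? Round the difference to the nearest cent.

Account B, by $501.90

A: e^(0.0767·2) = e^0.1534 ≈ 1.165791202, so 8,250 × 1.165791202 ≈ 9,617.7774.
B: (1 + 0.0085475)^24 ≈ 1.2266271483, so 8,250 × 1.2266271483 ≈ 10,119.6740.
Difference ≈ 501.8966 in favor of B.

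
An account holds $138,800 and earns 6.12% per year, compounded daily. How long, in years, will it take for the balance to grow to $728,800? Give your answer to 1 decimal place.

27.1 years

(1 + 0.000167671)^(365t) = 728,800/138,800 = 5.2507.
365t·ln(1 + 0.000167671) = ln(5.2507); 365t = 1.6584/0.000167657 ≈ 9891.4065.
t ≈ 27.0997 years.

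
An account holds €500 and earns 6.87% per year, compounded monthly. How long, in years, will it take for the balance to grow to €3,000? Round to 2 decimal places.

26.16 years

(1 + 0.005725)^(12t) = 3,000/500 = 6.
12t·ln(1 + 0.005725) = ln(6); 12t = 1.7918/0.00570867 ≈ 313.8661.
t ≈ 26.1555 years.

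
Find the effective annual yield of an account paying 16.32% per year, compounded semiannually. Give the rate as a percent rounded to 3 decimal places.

One year is 2 periods at 0.0816 each: (1 + 0.0816)^2 ≈ 1.169859.
EAR = 1.169859 − 1 ≈ 16.98586%.

16.986%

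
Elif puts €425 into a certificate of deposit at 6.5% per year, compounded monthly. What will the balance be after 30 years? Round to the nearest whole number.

Growth factor = (1 + 0.065/12)^360 ≈ 6.991797974.
A ≈ 425 × 6.991797974 ≈ 2,971.5141.

€2,972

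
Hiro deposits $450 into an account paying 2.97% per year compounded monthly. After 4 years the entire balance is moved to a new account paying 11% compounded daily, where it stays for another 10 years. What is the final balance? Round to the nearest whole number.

$1,522

After 4 years at 2.97%: 450 × 1.125979391 ≈ 506.6907.
Then 10 years at 11%: 506.6907 × 3.003668214 ≈ 1,521.9308.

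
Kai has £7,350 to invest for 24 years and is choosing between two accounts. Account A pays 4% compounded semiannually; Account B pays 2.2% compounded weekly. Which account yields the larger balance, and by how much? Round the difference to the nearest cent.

Account A, by £6,554.16

Account A growth factor: (1 + 0.02)^48 ≈ 2.5870703855; balance ≈ 19,014.9673.
Account B growth factor: (1 + 0.022/52)^1248 ≈ 1.695348525; balance ≈ 12,460.8117.
Account A is larger by 6,554.1557.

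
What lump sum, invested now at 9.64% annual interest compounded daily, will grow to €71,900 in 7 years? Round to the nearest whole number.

€36,619

Growth factor = (1 + 0.0964/365)^2555 ≈ 1.9634652661.
P = 71,900/1.9634652661 ≈ 36,618.9315.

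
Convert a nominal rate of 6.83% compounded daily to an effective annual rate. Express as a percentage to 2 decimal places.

7.07%

EAR = (1 + 6.83%/365)^365 − 1 = (1 + 0.000187123)^365 − 1.
(1 + 0.000187123)^365 ≈ 1.07068, so EAR ≈ 7.06796%.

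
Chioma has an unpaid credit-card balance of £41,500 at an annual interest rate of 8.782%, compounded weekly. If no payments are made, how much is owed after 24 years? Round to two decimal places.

Periodic rate = 8.782%/52 = 0.00168885; periods = 52·24 = 1248.
A = 41,500·(1 + 0.08782/52)^1248 ≈ 41,500·8.21451102644 ≈ 340,902.2076.

£340,902.21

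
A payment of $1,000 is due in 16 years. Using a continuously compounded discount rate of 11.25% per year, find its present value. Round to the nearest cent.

$165.30

P = A·e^(−rt) = 1,000·e^(−1.8).
e^(−1.8) ≈ 0.165298888, so P ≈ 165.2989.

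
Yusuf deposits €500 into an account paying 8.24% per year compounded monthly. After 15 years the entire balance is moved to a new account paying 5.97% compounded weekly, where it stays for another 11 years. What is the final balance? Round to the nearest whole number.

€3,303

After 15 years at 8.24%: 500 × 3.427310102 ≈ 1,713.6551.
Then 11 years at 5.97%: 1,713.6551 × 1.927691778 ≈ 3,303.3988.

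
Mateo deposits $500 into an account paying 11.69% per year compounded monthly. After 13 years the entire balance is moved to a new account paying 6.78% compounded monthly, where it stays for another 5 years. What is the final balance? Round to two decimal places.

Phase 1: 500·(1 + 0.1169/12)^156 ≈ 2,268.6804.
Phase 2: 2,268.6804·(1 + 0.00565)^60 ≈ 3,181.1547.

$3,181.15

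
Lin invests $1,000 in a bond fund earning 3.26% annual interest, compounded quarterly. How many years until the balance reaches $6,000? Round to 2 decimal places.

We need (1 + 0.00815)^(4t) = 6, so 4t = ln 6 / ln 1.00815 ≈ 220.7425.
t ≈ 220.7425/4 = 55.1856 years.

55.19 years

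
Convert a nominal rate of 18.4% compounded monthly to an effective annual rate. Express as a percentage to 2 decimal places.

One year is 12 periods at 0.0153333 each: (1 + 0.0153333)^12 ≈ 1.200338.
EAR = 1.200338 − 1 ≈ 20.03385%.

20.03%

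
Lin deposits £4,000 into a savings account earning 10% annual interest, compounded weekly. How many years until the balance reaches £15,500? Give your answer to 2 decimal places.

13.56 years

(1 + 0.00192308)^(52t) = 15,500/4,000 = 3.875.
52t·ln(1 + 0.00192308) = ln(3.875); 52t = 1.3545/0.00192123 ≈ 705.0408.
t ≈ 13.5585 years.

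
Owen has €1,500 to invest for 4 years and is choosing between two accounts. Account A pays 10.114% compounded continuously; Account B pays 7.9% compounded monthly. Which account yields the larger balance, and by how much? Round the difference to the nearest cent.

Account A, by €192.65

A: e^(0.10114·4) = e^0.40456 ≈ 1.498642952, so 1,500 × 1.498642952 ≈ 2,247.9644.
B: (1 + 0.079/12)^48 ≈ 1.370210498, so 1,500 × 1.370210498 ≈ 2,055.3157.
Difference ≈ 192.6487 in favor of A.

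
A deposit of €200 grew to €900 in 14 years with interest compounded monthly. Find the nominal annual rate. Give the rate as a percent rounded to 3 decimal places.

(1 + r/12)^168 = 900/200 = 4.5.
1 + r/12 = 4.5^(1/168) ≈ 1.008993, so r/12 ≈ 0.00899304.
r ≈ 12·0.00899304 = 10.79165%.

10.792%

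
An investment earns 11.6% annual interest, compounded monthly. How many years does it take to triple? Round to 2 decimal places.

9.52 years

(1 + 0.00966667)^(12t) = 3.
12t = ln 3 / ln(1 + 0.00966667) ≈ 1.0986/0.00962024 ≈ 114.1980.
t ≈ 9.5165.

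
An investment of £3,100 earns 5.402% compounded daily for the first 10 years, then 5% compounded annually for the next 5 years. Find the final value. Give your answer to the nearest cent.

£6,790.42

After 10 years at 5.402%: 3,100 × 1.716281495 ≈ 5,320.4726.
Then 5 years at 5%: 5,320.4726 × 1.276281563 ≈ 6,790.4211.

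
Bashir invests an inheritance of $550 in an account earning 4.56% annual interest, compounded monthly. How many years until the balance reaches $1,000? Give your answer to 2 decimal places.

13.14 years

(1 + 0.0038)^(12t) = 1,000/550 = 1.8182.
12t·ln(1 + 0.0038) = ln(1.8182); 12t = 0.59784/0.0037928 ≈ 157.6243.
t ≈ 13.1354 years.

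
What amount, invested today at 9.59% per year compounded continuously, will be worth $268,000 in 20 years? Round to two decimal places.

$39,369.33

P = A·e^(−rt) = 268,000·e^(−1.918).
e^(−1.918) ≈ 0.146900469464, so P ≈ 39,369.3258.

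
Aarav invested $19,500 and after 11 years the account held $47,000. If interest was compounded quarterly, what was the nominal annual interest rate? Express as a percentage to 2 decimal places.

8.08%

(1 + r/4)^44 = 47,000/19,500 = 2.41026.
1 + r/4 = 2.41026^(1/44) ≈ 1.020195, so r/4 ≈ 0.0201952.
r ≈ 4·0.0201952 = 8.07806%.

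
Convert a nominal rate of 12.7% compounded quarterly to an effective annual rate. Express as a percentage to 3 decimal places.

One year is 4 periods at 0.03175 each: (1 + 0.03175)^4 ≈ 1.133177.
EAR = 1.133177 − 1 ≈ 13.31774%.

13.318%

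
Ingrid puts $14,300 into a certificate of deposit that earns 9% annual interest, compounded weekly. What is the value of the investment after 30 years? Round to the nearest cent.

$212,284.15

Growth factor = (1 + 0.09/52)^1560 ≈ 14.8450452155.
A ≈ 14,300 × 14.8450452155 ≈ 212,284.1466.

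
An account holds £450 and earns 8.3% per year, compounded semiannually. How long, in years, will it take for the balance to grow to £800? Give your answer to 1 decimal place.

7.1 years

We need (1 + 0.0415)^(2t) = 1.7778, so 2t = ln 1.7778 / ln 1.0415 ≈ 14.1499.
t ≈ 14.1499/2 = 7.0750 years.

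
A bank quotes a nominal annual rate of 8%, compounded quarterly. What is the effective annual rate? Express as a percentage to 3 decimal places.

8.243%

One year is 4 periods at 0.02 each: (1 + 0.02)^4 ≈ 1.082432.
EAR = 1.082432 − 1 ≈ 8.24322%.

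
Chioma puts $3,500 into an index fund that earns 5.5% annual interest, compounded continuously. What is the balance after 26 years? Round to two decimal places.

A = P·e^(rt) = 3,500·e^(0.055·26) = 3,500·e^1.43.
e^1.43 ≈ 4.1786991919, so A ≈ 14,625.4472.

$14,625.45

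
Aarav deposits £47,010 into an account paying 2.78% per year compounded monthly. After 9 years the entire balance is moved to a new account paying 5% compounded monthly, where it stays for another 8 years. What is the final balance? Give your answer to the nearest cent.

£89,966.73

After 9 years at 2.78%: 47,010 × 1.2839106708 ≈ 60,356.6406.
Then 8 years at 5%: 60,356.6406 × 1.4905854679 ≈ 89,966.7314.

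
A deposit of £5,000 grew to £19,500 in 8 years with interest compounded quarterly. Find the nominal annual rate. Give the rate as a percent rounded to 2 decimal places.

The 32-period growth factor is 19,500/5,000 = 3.9.
r/4 = 3.9^(1/32) − 1 ≈ 0.0434479, so r ≈ 4·0.0434479 = 17.37916%.

17.38%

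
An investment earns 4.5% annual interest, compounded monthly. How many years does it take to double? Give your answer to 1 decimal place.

(1 + 0.00375)^(12t) = 2.
12t = ln 2 / ln(1 + 0.00375) ≈ 0.69315/0.00374299 ≈ 185.1856.
t ≈ 15.4321.

15.4 years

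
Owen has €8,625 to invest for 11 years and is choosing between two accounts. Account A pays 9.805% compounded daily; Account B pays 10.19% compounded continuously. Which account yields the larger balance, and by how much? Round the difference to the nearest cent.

Account A growth factor: (1 + 0.09805/365)^4015 ≈ 2.9399870025; balance ≈ 25,357.3879.
Account B growth factor: e^(0.1019·11) = e^1.1209 ≈ 3.0676138137; balance ≈ 26,458.1691.
Account B is larger by 1,100.7812.

Account B, by €1,100.78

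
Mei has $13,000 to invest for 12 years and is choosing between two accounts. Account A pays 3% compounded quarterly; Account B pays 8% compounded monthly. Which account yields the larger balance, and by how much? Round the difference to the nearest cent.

A: (1 + 0.0075)^48 ≈ 1.4314053333, so 13,000 × 1.4314053333 ≈ 18,608.2693.
B: (1 + 0.08/12)^144 ≈ 2.6033892439, so 13,000 × 2.6033892439 ≈ 33,844.0602.
Difference ≈ 15,235.7908 in favor of B.

Account B, by $15,235.79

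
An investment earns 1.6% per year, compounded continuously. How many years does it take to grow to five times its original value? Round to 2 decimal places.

e^(0.016t) = 5, so 0.016t = ln 5 ≈ 1.6094.
t ≈ 1.6094/0.016 ≈ 100.5899.

100.59 years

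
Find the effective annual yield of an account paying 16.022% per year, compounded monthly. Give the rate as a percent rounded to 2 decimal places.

17.25%

One year is 12 periods at 0.0133517 each: (1 + 0.0133517)^12 ≈ 1.172525.
EAR = 1.172525 − 1 ≈ 17.25253%.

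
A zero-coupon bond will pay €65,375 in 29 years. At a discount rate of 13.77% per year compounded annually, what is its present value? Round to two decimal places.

€1,550.98

Growth factor = (1 + 0.1377)^29 ≈ 42.150718743.
P = 65,375/42.150718743 ≈ 1,550.9819.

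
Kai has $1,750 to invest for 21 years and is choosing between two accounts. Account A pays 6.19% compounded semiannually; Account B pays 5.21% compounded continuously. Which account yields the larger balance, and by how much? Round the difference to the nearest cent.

Account A, by $1,068.95

Account A growth factor: (1 + 0.03095)^42 ≈ 3.59732209; balance ≈ 6,295.3137.
Account B growth factor: e^(0.0521·21) = e^1.0941 ≈ 2.986493629; balance ≈ 5,226.3639.
Account A is larger by 1,068.9498.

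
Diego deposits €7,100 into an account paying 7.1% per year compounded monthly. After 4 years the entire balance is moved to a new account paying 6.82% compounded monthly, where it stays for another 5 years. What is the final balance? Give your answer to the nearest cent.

After 4 years at 7.1%: 7,100 × 1.3273216737 ≈ 9,423.9839.
Then 5 years at 6.82%: 9,423.9839 × 1.4049962694 ≈ 13,240.6622.

€13,240.66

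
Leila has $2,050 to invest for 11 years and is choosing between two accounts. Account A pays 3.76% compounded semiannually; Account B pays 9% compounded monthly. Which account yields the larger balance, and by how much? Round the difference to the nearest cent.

A: (1 + 0.0188)^22 ≈ 1.50645651, so 2,050 × 1.50645651 ≈ 3,088.2358.
B: (1 + 0.0075)^132 ≈ 2.681311281, so 2,050 × 2.681311281 ≈ 5,496.6881.
Difference ≈ 2,408.4523 in favor of B.

Account B, by $2,408.45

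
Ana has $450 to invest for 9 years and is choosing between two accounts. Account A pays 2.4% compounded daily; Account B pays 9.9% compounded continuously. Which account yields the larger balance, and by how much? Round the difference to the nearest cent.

A: (1 + 0.024/365)^3285 ≈ 1.24109357, so 450 × 1.24109357 ≈ 558.4921.
B: e^(0.099·9) = e^0.891 ≈ 2.437565999, so 450 × 2.437565999 ≈ 1,096.9047.
Difference ≈ 538.4126 in favor of B.

Account B, by $538.41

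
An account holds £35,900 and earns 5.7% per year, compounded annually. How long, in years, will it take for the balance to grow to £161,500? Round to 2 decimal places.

27.13 years

(1 + 0.057)^t = 161,500/35,900 = 4.4986.
t·ln(1 + 0.057) = ln(4.4986); t = 1.5038/0.0554347 ≈ 27.1268.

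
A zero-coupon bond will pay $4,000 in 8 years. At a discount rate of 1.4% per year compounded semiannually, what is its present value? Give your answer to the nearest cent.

$3,577.57

Periodic rate = 1.4%/2 = 0.007; 16 periods.
P = 4,000/(1 + 0.007)^16 ≈ 4,000/1.118076524 ≈ 3,577.5727.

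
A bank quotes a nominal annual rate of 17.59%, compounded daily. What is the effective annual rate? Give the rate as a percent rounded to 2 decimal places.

19.23%

EAR = (1 + 17.59%/365)^365 − 1 = (1 + 0.000481918)^365 − 1.
(1 + 0.000481918)^365 ≈ 1.192268, so EAR ≈ 19.22683%.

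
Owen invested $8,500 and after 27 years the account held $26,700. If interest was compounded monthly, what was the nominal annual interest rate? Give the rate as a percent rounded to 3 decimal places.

(1 + r/12)^324 = 26,700/8,500 = 3.14118.
1 + r/12 = 3.14118^(1/324) ≈ 1.003539, so r/12 ≈ 0.00353896.
r ≈ 12·0.00353896 = 4.24675%.

4.247%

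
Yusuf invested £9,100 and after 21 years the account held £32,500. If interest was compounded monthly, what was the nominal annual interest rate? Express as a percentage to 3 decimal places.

6.077%

The 252-period growth factor is 32,500/9,100 = 3.57143.
r/12 = 3.57143^(1/252) − 1 ≈ 0.00506423, so r ≈ 12·0.00506423 = 6.07708%.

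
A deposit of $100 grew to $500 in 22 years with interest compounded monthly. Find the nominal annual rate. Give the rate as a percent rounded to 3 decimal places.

The 264-period growth factor is 500/100 = 5.
r/12 = 5^(1/264) − 1 ≈ 0.00611498, so r ≈ 12·0.00611498 = 7.33797%.

7.338%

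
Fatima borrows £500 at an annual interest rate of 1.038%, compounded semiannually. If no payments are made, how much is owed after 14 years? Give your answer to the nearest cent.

£577.99

Periodic rate = 1.038%/2 = 0.00519; periods = 2·14 = 28.
A = 500·(1 + 0.00519)^28 ≈ 500·1.15597506 ≈ 577.9875.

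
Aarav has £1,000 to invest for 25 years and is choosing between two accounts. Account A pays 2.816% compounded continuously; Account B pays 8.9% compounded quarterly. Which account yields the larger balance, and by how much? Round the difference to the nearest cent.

A: e^(0.02816·25) = e^0.704 ≈ 2.02182385, so 1,000 × 2.02182385 ≈ 2,021.8238.
B: (1 + 0.02225)^100 ≈ 9.030502613, so 1,000 × 9.030502613 ≈ 9,030.5026.
Difference ≈ 7,008.6788 in favor of B.

Account B, by £7,008.68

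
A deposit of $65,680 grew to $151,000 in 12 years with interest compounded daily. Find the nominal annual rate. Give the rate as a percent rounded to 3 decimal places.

6.938%

(1 + r/365)^4380 = 151,000/65,680 = 2.29903.
1 + r/365 = 2.29903^(1/4380) ≈ 1.00019, so r/365 ≈ 0.000190083.
r ≈ 365·0.000190083 = 6.93804%.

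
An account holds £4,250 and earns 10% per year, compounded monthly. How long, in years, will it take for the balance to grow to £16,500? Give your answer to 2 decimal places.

13.62 years

We need (1 + 0.00833333)^(12t) = 3.8824, so 12t = ln 3.8824 / ln 1.008333 ≈ 163.4503.
t ≈ 163.4503/12 = 13.6209 years.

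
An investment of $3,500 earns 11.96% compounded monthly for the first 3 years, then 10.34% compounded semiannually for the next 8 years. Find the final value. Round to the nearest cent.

Phase 1: 3,500·(1 + 0.1196/12)^36 ≈ 5,001.7444.
Phase 2: 5,001.7444·(1 + 0.0517)^16 ≈ 11,204.4742.

$11,204.47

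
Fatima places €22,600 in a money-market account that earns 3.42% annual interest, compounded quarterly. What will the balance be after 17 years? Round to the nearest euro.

Growth factor = (1 + 0.00855)^68 ≈ 1.7841258797.
A ≈ 22,600 × 1.7841258797 ≈ 40,321.2449.

€40,321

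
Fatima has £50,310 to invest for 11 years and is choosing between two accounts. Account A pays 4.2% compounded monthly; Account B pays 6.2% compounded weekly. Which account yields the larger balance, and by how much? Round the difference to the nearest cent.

Account B, by £19,674.26

Account A growth factor: (1 + 0.0035)^132 ≈ 1.5859655181; balance ≈ 79,789.9252.
Account B growth factor: (1 + 0.062/52)^572 ≈ 1.9770261001; balance ≈ 99,464.1831.
Account B is larger by 19,674.2579.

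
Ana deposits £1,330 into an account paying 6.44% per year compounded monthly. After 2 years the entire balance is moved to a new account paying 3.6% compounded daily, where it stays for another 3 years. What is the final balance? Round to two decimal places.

£1,684.77

Phase 1: 1,330·(1 + 0.0644/12)^24 ≈ 1,512.3044.
Phase 2: 1,512.3044·(1 + 0.036/365)^1095 ≈ 1,684.7703.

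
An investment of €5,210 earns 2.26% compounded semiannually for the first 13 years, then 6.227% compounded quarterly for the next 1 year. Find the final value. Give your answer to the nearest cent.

After 13 years at 2.26%: 5,210 × 1.339307153 ≈ 6,977.7903.
Then 1 years at 6.227%: 6,977.7903 × 1.063739232 ≈ 7,422.5493.

€7,422.55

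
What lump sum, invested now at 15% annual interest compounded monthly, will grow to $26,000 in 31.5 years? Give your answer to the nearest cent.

Periodic rate = 15%/12 = 0.0125; 378 periods.
P = 26,000/(1 + 0.0125)^378 ≈ 26,000/109.47678958 ≈ 237.4933.

$237.49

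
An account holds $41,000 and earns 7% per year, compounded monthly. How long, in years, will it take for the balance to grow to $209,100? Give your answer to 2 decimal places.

We need (1 + 0.00583333)^(12t) = 5.1, so 12t = ln 5.1 / ln 1.005833 ≈ 280.1122.
t ≈ 280.1122/12 = 23.3427 years.

23.34 years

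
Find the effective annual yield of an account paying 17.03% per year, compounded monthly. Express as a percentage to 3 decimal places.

EAR = (1 + 17.03%/12)^12 − 1 = (1 + 0.0141917)^12 − 1.
(1 + 0.0141917)^12 ≈ 1.184242, so EAR ≈ 18.42420%.

18.424%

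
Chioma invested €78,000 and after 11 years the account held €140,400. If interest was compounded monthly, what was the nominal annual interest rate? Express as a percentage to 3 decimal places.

5.355%

(1 + r/12)^132 = 140,400/78,000 = 1.8.
1 + r/12 = 1.8^(1/132) ≈ 1.004463, so r/12 ≈ 0.00446286.
r ≈ 12·0.00446286 = 5.35543%.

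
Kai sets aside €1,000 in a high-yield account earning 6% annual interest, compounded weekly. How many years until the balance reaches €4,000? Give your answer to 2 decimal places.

(1 + 0.00115385)^(52t) = 4,000/1,000 = 4.
52t·ln(1 + 0.00115385) = ln(4); 52t = 1.3863/0.00115318 ≈ 1202.1481.
t ≈ 23.1182 years.

23.12 years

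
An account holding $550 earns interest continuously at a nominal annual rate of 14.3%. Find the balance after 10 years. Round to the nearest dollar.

$2,298

A = P·e^(rt) = 550·e^(0.143·10) = 550·e^1.43.
e^1.43 ≈ 4.178699192, so A ≈ 2,298.2846.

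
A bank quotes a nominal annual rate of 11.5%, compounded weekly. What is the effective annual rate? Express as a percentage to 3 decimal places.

12.173%

One year is 52 periods at 0.00221154 each: (1 + 0.00221154)^52 ≈ 1.121731.
EAR = 1.121731 − 1 ≈ 12.17310%.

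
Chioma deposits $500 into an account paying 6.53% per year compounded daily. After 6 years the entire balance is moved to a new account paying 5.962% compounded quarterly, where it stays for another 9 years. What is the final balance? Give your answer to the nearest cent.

After 6 years at 6.53%: 500 × 1.479589903 ≈ 739.7950.
Then 9 years at 5.962%: 739.7950 × 1.703390087 ≈ 1,260.1594.

$1,260.16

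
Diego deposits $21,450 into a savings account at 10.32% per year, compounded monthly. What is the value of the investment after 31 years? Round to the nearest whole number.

$518,659

Growth factor = (1 + 0.0086)^372 ≈ 24.1799023254.
A ≈ 21,450 × 24.1799023254 ≈ 518,658.9049.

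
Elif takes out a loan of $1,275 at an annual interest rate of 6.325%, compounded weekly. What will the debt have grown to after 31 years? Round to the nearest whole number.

Periodic rate = 6.325%/52 = 0.00121635; periods = 52·31 = 1612.
A = 1,275·(1 + 0.06325/52)^1612 ≈ 1,275·7.096193338 ≈ 9,047.6465.

$9,048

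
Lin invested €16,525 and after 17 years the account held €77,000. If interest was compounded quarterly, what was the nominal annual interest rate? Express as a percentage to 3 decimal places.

9.156%

The 68-period growth factor is 77,000/16,525 = 4.65961.
r/4 = 4.65961^(1/68) − 1 ≈ 0.0228894, so r ≈ 4·0.0228894 = 9.15575%.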